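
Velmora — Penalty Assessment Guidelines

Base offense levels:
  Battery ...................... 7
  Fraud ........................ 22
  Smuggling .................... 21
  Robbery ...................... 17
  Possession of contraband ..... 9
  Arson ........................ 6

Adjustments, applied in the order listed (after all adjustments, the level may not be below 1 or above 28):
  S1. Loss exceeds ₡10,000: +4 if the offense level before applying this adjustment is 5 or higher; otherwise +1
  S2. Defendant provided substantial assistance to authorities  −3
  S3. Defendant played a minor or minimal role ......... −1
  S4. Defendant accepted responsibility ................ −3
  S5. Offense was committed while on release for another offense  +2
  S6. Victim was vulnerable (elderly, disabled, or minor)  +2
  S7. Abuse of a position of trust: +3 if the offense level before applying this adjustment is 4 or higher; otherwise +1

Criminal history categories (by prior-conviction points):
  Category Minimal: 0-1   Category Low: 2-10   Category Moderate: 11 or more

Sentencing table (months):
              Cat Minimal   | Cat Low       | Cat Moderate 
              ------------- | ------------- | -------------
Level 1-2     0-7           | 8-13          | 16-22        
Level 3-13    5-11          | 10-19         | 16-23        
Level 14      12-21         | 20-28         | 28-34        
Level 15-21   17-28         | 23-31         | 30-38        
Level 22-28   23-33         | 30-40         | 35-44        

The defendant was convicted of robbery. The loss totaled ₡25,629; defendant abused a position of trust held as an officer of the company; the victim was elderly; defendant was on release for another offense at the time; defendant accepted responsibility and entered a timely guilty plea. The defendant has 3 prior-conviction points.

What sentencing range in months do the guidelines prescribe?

30-40 months

Base offense level for robbery: 17.
S1 applies (level before this adjustment is 17 ≥ 5, so +4): 17 + 4 = 21.
S2 does not apply.
S3 does not apply.
S4 applies: 21 − 3 = 18.
S5 applies: 18 + 2 = 20.
S6 applies: 20 + 2 = 22.
S7 applies (level before this adjustment is 22 ≥ 4, so +3): 22 + 3 = 25.
Final offense level: 25.
Criminal history: 3 prior points → Category Low (2-10).
Level 25 falls in the 22-28 band.
Grid: Level 22-28 × Category Low = 30-40 months.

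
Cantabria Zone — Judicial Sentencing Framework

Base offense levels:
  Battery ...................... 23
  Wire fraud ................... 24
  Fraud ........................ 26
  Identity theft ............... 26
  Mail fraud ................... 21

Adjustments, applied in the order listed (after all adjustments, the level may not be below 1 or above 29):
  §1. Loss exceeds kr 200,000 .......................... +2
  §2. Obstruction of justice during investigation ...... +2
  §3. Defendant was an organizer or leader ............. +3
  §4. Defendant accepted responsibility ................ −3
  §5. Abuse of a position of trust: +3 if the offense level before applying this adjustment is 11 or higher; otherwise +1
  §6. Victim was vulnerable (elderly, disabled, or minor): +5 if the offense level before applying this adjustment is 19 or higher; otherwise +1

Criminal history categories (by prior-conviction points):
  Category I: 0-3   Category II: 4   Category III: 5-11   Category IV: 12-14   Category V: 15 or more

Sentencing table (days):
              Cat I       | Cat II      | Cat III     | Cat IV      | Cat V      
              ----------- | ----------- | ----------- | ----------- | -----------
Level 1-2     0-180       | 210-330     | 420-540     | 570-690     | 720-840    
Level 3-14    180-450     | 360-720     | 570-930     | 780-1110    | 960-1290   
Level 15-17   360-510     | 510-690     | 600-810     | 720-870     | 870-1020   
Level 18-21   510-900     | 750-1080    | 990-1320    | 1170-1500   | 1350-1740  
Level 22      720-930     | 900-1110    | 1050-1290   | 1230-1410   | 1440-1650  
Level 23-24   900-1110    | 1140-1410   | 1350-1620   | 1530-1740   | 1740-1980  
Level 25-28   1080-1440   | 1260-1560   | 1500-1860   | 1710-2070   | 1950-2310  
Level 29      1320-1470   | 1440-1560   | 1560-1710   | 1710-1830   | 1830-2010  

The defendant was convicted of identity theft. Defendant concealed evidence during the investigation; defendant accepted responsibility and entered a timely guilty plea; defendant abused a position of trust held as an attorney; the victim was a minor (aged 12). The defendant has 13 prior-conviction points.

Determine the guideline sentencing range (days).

Base offense level for identity theft: 26.
§2 applies: 26 + 2 = 28.
§4 applies: 28 − 3 = 25.
§5 applies (level before this adjustment is 25 ≥ 11, so +3): 25 + 3 = 28.
§6 applies (level before this adjustment is 28 ≥ 19, so +5): 28 + 5 = 33.
Level 33 exceeds the maximum of 29; capped at 29.
Final offense level: 29.
Criminal history: 13 prior points → Category IV (12-14).
Level 29 falls in the 29 band.
Grid: Level 29 × Category IV = 1710-1830 days.

1710-1830 days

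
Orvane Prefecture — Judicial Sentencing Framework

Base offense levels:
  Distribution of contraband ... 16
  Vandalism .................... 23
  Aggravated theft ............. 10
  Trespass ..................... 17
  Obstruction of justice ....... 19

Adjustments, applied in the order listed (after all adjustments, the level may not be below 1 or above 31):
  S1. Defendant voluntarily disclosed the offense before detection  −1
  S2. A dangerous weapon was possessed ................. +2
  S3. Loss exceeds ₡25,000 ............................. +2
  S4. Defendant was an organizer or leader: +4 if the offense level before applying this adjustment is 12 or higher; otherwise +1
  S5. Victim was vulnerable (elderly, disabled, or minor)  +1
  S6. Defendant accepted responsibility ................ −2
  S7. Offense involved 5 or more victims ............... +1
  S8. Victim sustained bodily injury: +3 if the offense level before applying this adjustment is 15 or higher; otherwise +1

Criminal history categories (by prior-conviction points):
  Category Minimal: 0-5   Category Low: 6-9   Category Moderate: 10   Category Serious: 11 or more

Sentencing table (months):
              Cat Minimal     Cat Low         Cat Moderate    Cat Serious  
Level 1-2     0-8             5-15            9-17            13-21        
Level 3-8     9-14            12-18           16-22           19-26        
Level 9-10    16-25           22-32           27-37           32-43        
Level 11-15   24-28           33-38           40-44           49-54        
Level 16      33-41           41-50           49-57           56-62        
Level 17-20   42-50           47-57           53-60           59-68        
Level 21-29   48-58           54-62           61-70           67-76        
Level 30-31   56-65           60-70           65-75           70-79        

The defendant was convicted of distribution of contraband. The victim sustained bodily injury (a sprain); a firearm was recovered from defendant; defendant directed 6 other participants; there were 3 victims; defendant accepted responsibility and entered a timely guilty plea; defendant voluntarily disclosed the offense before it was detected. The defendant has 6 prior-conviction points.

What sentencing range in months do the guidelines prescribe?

Base offense level for distribution of contraband: 16.
S1 applies: 16 − 1 = 15.
S2 applies: 15 + 2 = 17.
S4 applies (level before this adjustment is 17 ≥ 12, so +4): 17 + 4 = 21.
S5 does not apply.
S6 applies: 21 − 2 = 19.
S8 applies (level before this adjustment is 19 ≥ 15, so +3): 19 + 3 = 22.
Final offense level: 22.
Criminal history: 6 prior points → Category Low (6-9).
Level 22 falls in the 21-29 band.
Grid: Level 21-29 × Category Low = 54-62 months.

54-62 months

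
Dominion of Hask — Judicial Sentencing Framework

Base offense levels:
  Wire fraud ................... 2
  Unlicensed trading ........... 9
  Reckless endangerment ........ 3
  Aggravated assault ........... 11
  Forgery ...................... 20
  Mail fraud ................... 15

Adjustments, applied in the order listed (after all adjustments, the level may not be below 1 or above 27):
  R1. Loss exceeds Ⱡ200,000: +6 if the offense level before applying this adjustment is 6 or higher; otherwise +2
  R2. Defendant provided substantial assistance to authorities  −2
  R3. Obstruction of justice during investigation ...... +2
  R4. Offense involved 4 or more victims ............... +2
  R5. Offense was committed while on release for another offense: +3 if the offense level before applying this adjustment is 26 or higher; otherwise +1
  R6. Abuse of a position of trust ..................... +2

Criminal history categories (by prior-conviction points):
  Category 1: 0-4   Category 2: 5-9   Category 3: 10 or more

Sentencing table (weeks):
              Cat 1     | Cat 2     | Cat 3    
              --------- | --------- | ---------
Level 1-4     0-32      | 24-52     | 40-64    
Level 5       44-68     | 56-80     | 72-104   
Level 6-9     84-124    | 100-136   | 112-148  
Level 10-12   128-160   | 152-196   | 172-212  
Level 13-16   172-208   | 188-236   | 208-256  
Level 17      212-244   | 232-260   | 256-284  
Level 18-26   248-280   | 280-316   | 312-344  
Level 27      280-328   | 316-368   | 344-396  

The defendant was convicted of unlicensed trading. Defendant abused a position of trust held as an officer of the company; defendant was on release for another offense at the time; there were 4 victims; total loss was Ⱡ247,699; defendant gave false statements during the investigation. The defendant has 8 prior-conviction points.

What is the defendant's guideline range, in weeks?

Base offense level for unlicensed trading: 9.
R1 applies (level before this adjustment is 9 ≥ 6, so +6): 9 + 6 = 15.
R2 does not apply.
R3 applies: 15 + 2 = 17.
R4 applies: 17 + 2 = 19.
R5 applies (level before this adjustment is 19 < 26, so +1): 19 + 1 = 20.
R6 applies: 20 + 2 = 22.
Final offense level: 22.
Criminal history: 8 prior points → Category 2 (5-9).
Level 22 falls in the 18-26 band.
Grid: Level 18-26 × Category 2 = 280-316 weeks.

280-316 weeks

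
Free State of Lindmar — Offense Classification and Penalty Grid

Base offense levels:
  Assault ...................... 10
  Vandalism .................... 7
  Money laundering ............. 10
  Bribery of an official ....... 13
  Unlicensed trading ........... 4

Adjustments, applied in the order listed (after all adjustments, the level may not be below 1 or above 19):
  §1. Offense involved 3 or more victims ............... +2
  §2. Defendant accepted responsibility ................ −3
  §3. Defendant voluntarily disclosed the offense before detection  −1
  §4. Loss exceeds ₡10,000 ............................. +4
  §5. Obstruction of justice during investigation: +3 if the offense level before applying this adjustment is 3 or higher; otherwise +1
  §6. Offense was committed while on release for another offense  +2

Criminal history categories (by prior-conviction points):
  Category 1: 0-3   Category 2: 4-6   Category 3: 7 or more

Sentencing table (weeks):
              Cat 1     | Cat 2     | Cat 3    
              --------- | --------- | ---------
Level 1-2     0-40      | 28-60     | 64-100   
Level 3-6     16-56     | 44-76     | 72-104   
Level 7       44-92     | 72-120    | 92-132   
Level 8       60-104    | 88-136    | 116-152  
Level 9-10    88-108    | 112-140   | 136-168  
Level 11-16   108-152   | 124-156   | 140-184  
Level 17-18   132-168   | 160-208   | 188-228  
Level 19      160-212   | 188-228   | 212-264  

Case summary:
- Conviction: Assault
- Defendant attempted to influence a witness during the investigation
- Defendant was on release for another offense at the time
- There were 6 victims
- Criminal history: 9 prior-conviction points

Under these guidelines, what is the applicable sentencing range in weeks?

188-228 weeks

Base offense level for assault: 10.
§1 applies: 10 + 2 = 12.
§4 does not apply.
§5 applies (level before this adjustment is 12 ≥ 3, so +3): 12 + 3 = 15.
§6 applies: 15 + 2 = 17.
Final offense level: 17.
Criminal history: 9 prior points → Category 3 (7+).
Level 17 falls in the 17-18 band.
Grid: Level 17-18 × Category 3 = 188-228 weeks.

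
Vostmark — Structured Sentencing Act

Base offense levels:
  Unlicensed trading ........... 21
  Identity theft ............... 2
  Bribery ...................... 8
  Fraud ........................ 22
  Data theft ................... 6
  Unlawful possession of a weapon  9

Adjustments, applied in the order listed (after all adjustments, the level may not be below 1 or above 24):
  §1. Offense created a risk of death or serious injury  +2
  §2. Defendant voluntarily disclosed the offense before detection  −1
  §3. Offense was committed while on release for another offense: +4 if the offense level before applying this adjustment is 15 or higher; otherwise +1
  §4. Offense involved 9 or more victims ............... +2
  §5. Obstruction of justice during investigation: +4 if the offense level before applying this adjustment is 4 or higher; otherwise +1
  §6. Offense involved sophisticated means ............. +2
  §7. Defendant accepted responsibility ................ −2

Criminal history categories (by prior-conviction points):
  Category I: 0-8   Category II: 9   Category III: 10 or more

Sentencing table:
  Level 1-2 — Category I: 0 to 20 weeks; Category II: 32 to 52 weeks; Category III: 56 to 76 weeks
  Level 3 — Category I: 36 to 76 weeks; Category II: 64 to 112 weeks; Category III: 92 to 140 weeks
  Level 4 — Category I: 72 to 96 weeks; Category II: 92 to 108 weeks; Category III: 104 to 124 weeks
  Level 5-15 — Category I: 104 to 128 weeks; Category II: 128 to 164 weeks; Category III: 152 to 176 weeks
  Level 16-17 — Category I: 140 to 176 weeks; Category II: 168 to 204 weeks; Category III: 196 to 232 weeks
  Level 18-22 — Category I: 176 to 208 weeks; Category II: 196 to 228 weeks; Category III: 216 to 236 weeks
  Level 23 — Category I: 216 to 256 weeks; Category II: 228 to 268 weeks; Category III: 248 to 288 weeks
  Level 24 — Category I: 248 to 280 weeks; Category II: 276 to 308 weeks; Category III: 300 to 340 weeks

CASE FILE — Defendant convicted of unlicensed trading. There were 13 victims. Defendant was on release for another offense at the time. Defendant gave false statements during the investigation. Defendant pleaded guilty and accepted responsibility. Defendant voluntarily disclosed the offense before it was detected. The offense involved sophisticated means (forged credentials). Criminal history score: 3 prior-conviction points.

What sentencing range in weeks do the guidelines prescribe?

Base offense level for unlicensed trading: 21.
§1 does not apply.
§2 applies: 21 − 1 = 20.
§3 applies (level before this adjustment is 20 ≥ 15, so +4): 20 + 4 = 24.
§4 applies: 24 + 2 = 26.
§5 applies (level before this adjustment is 26 ≥ 4, so +4): 26 + 4 = 30.
§6 applies: 30 + 2 = 32.
§7 applies: 32 − 2 = 30.
Level 30 exceeds the maximum of 24; capped at 24.
Final offense level: 24.
Criminal history: 3 prior points → Category I (0-8).
Level 24 falls in the 24 band.
Grid: Level 24 × Category I = 248-280 weeks.

248-280 weeks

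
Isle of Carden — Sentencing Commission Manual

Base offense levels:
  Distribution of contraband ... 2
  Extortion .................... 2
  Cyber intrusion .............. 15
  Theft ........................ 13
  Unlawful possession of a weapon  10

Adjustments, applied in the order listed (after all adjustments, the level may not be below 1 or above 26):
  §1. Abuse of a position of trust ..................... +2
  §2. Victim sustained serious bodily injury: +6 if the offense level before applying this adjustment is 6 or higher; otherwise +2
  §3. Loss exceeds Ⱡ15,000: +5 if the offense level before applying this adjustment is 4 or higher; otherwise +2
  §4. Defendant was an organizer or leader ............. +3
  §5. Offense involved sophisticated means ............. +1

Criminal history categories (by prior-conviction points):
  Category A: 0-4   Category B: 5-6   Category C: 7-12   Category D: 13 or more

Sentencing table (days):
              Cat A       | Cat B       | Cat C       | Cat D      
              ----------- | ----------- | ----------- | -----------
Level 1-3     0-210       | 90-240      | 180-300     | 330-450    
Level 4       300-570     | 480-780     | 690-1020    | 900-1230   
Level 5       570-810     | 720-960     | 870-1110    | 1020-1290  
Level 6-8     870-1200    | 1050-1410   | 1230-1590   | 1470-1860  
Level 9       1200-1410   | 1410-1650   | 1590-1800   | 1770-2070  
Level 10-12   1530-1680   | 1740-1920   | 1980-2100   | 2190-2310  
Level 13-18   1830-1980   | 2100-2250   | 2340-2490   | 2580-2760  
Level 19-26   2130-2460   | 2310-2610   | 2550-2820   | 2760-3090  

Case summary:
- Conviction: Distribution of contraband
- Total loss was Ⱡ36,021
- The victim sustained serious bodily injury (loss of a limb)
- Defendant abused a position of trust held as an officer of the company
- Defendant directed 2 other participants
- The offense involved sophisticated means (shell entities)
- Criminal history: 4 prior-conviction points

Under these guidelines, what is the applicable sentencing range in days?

1830-1980 days

Base offense level for distribution of contraband: 2.
§1 applies: 2 + 2 = 4.
§2 applies (level before this adjustment is 4 < 6, so +2): 4 + 2 = 6.
§3 applies (level before this adjustment is 6 ≥ 4, so +5): 6 + 5 = 11.
§4 applies: 11 + 3 = 14.
§5 applies: 14 + 1 = 15.
Final offense level: 15.
Criminal history: 4 prior points → Category A (0-4).
Level 15 falls in the 13-18 band.
Grid: Level 13-18 × Category A = 1830-1980 days.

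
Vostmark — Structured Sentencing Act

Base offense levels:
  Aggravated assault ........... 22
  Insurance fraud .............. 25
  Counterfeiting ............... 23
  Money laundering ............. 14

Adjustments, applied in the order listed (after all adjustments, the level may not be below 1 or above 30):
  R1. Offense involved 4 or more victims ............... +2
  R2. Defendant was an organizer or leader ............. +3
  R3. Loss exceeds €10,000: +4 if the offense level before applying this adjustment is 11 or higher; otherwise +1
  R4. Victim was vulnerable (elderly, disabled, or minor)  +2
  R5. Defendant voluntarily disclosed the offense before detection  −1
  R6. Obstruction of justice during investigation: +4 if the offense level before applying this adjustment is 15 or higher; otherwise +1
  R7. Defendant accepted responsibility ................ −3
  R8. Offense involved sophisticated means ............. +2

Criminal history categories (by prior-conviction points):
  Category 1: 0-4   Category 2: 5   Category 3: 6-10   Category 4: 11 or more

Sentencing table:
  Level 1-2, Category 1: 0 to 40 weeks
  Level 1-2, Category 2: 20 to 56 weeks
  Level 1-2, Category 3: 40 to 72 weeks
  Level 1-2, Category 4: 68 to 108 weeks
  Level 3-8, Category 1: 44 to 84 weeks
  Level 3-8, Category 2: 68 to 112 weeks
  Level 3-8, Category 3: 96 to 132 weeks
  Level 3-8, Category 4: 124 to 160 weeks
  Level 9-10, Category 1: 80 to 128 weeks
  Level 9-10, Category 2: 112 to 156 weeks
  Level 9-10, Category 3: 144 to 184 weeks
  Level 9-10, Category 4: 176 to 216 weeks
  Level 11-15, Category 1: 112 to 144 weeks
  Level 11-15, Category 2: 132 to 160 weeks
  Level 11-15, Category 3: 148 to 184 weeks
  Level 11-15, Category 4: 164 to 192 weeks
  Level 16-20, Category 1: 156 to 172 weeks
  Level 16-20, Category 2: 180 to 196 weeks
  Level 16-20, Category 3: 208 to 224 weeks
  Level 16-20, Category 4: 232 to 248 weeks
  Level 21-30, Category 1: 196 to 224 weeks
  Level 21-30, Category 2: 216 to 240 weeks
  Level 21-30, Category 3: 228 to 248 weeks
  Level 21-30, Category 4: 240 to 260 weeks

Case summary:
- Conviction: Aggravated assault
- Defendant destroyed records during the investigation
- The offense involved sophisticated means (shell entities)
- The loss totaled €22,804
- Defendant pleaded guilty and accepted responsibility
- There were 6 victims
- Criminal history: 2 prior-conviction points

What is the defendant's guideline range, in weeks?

Base offense level for aggravated assault: 22.
R1 applies: 22 + 2 = 24.
R3 applies (level before this adjustment is 24 ≥ 11, so +4): 24 + 4 = 28.
R6 applies (level before this adjustment is 28 ≥ 15, so +4): 28 + 4 = 32.
R7 applies: 32 − 3 = 29.
R8 applies: 29 + 2 = 31.
Level 31 exceeds the maximum of 30; capped at 30.
Final offense level: 30.
Criminal history: 2 prior points → Category 1 (0-4).
Level 30 falls in the 21-30 band.
Grid: Level 21-30 × Category 1 = 196-224 weeks.

196-224 weeks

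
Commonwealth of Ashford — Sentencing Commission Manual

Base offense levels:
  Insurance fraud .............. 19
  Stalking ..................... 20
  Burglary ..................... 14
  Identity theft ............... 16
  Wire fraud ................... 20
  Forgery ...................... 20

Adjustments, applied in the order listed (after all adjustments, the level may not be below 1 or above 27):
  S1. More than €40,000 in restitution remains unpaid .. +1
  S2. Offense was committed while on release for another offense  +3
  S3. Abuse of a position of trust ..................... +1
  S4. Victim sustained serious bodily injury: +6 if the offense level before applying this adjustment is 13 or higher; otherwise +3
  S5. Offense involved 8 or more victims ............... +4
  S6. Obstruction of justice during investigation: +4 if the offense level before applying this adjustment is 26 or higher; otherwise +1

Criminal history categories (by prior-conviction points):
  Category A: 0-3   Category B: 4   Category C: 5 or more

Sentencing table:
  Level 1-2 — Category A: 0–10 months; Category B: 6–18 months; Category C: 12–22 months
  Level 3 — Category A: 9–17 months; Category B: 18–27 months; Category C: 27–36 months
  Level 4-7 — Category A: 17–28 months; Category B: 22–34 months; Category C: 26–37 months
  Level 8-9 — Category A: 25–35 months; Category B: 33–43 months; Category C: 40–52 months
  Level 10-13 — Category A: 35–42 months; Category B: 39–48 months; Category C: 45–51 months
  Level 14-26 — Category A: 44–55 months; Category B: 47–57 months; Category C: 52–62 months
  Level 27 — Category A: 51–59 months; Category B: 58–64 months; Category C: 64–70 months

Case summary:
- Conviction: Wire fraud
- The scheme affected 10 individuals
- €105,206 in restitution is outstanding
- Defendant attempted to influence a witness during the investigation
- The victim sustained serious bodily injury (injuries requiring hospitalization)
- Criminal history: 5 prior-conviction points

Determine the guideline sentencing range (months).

Base offense level for wire fraud: 20.
S1 applies: 20 + 1 = 21.
S2 does not apply.
S4 applies (level before this adjustment is 21 ≥ 13, so +6): 21 + 6 = 27.
S5 applies: 27 + 4 = 31.
S6 applies (level before this adjustment is 31 ≥ 26, so +4): 31 + 4 = 35.
Level 35 exceeds the maximum of 27; capped at 27.
Final offense level: 27.
Criminal history: 5 prior points → Category C (5+).
Level 27 falls in the 27 band.
Grid: Level 27 × Category C = 64-70 months.

64-70 months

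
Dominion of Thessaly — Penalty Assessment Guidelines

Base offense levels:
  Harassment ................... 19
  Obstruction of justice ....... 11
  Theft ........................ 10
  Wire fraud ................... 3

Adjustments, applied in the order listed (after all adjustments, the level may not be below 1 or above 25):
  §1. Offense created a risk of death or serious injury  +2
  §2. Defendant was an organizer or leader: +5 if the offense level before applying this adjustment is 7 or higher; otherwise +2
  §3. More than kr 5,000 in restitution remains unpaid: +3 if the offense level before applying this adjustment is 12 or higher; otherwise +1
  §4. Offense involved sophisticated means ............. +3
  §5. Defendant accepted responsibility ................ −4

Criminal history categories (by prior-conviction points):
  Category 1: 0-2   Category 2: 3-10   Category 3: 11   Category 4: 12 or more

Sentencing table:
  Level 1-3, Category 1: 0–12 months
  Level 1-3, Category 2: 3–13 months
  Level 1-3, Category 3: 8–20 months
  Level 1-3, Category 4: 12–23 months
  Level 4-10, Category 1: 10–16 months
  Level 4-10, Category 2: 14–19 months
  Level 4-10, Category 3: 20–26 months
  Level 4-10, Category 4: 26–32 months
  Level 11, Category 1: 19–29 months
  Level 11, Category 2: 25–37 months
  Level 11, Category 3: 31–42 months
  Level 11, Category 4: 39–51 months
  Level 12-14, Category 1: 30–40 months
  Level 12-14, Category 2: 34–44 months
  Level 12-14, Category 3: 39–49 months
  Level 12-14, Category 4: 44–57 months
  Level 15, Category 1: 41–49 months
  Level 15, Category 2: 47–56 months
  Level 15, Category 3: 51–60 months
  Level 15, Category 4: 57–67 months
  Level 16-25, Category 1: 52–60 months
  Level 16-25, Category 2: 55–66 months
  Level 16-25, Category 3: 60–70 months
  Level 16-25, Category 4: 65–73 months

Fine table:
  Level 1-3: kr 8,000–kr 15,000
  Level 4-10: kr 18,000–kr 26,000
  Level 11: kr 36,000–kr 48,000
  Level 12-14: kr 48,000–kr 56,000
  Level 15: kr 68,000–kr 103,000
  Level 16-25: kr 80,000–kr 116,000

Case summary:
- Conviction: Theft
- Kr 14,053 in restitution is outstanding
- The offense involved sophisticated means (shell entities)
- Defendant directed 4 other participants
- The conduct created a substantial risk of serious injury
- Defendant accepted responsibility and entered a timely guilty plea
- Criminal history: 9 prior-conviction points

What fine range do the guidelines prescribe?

kr 80,000–kr 116,000

Base offense level for theft: 10.
§1 applies: 10 + 2 = 12.
§2 applies (level before this adjustment is 12 ≥ 7, so +5): 12 + 5 = 17.
§3 applies (level before this adjustment is 17 ≥ 12, so +3): 17 + 3 = 20.
§4 applies: 20 + 3 = 23.
§5 applies: 23 − 4 = 19.
Final offense level: 19.
Level 19 falls in the 16-25 band.
Fine table: Level 16-25 → kr 80,000–kr 116,000.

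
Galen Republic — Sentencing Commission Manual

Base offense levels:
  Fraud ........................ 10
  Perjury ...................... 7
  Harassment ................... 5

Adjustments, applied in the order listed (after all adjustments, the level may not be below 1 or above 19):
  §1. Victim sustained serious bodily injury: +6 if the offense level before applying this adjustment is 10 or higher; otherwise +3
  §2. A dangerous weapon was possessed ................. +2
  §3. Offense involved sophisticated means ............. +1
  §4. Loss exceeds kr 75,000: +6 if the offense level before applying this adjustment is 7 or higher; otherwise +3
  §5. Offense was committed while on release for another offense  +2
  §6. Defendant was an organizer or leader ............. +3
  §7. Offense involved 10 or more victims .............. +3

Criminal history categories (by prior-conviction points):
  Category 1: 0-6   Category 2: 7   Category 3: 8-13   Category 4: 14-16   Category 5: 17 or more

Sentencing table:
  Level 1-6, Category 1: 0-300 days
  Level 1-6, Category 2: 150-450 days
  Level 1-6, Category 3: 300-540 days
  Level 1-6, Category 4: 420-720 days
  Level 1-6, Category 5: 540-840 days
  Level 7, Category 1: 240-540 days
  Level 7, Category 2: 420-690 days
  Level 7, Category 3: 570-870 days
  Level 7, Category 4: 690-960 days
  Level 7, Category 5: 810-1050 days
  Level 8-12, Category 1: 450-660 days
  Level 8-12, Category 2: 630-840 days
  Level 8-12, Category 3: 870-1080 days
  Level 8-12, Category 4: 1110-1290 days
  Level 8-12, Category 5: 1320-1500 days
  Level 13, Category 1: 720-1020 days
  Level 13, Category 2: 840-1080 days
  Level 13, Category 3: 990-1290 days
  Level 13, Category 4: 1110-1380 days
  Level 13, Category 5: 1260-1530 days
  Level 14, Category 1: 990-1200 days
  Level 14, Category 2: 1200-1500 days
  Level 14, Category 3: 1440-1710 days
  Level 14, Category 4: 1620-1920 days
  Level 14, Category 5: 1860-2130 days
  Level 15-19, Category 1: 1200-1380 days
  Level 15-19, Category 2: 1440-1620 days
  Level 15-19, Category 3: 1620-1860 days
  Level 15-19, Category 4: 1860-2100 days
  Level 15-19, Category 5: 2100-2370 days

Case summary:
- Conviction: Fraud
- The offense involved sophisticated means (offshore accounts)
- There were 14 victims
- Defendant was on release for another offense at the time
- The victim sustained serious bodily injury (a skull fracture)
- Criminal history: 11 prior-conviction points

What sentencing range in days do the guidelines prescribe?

Base offense level for fraud: 10.
§1 applies (level before this adjustment is 10 ≥ 10, so +6): 10 + 6 = 16.
§3 applies: 16 + 1 = 17.
§5 applies: 17 + 2 = 19.
§6 does not apply.
§7 applies: 19 + 3 = 22.
Level 22 exceeds the maximum of 19; capped at 19.
Final offense level: 19.
Criminal history: 11 prior points → Category 3 (8-13).
Level 19 falls in the 15-19 band.
Grid: Level 15-19 × Category 3 = 1620-1860 days.

1620-1860 days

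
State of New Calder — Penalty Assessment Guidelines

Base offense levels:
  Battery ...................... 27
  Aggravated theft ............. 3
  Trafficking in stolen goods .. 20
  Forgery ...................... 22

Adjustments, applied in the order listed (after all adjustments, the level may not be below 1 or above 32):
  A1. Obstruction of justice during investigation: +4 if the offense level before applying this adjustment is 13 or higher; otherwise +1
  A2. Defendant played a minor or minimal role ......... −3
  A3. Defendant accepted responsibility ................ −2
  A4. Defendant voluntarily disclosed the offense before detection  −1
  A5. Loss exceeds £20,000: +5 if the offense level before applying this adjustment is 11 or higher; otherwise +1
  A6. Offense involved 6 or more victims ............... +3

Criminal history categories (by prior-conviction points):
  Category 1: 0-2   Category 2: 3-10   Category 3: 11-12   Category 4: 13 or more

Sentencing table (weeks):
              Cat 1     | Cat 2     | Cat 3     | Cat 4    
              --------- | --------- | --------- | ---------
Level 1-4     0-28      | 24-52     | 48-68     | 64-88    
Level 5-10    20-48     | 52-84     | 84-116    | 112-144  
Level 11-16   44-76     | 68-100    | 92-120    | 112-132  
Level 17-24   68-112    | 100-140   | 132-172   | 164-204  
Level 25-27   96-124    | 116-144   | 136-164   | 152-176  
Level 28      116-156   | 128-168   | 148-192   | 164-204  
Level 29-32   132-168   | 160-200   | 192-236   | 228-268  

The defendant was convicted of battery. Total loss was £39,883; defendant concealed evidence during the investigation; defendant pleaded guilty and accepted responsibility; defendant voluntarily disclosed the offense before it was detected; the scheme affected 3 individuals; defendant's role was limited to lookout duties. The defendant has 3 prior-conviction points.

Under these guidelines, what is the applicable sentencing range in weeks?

Base offense level for battery: 27.
A1 applies (level before this adjustment is 27 ≥ 13, so +4): 27 + 4 = 31.
A2 applies: 31 − 3 = 28.
A3 applies: 28 − 2 = 26.
A4 applies: 26 − 1 = 25.
A5 applies (level before this adjustment is 25 ≥ 11, so +5): 25 + 5 = 30.
Final offense level: 30.
Criminal history: 3 prior points → Category 2 (3-10).
Level 30 falls in the 29-32 band.
Grid: Level 29-32 × Category 2 = 160-200 weeks.

160-200 weeks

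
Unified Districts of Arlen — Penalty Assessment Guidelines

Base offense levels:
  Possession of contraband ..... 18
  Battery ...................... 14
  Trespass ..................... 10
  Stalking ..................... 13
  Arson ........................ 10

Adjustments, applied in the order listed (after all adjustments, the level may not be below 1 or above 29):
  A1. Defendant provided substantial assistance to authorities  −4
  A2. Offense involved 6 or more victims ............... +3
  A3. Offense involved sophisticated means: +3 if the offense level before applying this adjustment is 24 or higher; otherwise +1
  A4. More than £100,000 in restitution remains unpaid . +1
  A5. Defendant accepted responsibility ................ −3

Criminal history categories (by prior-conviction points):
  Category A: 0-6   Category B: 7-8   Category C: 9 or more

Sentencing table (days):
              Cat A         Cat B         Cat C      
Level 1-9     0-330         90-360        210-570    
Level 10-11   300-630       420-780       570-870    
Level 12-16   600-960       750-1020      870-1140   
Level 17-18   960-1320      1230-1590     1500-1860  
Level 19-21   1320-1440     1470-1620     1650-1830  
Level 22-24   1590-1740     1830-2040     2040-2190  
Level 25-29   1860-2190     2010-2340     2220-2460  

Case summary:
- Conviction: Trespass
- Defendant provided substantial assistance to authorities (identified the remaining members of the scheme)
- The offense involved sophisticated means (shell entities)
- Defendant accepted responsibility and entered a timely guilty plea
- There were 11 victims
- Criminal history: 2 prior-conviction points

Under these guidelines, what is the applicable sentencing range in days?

0-330 days

Base offense level for trespass: 10.
A1 applies: 10 − 4 = 6.
A2 applies: 6 + 3 = 9.
A3 applies (level before this adjustment is 9 < 24, so +1): 9 + 1 = 10.
A4 does not apply.
A5 applies: 10 − 3 = 7.
Final offense level: 7.
Criminal history: 2 prior points → Category A (0-6).
Level 7 falls in the 1-9 band.
Grid: Level 1-9 × Category A = 0-330 days.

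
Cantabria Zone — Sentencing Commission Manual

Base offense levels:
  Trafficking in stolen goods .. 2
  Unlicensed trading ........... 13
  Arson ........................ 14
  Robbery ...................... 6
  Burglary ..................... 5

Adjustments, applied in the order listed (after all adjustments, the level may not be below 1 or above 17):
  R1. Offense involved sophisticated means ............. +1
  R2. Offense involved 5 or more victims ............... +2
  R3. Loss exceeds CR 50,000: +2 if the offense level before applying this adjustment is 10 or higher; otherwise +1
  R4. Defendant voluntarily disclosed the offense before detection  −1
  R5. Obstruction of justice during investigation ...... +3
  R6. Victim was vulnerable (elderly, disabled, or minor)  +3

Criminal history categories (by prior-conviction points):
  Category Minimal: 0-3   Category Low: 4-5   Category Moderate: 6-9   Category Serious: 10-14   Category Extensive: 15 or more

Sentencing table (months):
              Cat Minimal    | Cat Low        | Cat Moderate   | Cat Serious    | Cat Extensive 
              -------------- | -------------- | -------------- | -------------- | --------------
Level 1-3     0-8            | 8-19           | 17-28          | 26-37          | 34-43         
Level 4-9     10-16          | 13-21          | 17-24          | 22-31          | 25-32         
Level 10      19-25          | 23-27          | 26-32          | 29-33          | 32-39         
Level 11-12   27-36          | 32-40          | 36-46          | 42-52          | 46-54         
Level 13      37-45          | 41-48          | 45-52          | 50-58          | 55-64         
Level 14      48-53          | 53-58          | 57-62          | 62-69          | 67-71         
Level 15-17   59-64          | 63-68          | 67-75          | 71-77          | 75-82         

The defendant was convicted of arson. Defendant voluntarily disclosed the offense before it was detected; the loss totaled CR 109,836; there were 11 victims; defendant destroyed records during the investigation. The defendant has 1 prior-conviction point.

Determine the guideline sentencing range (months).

Base offense level for arson: 14.
R1 does not apply.
R2 applies: 14 + 2 = 16.
R3 applies (level before this adjustment is 16 ≥ 10, so +2): 16 + 2 = 18.
R4 applies: 18 − 1 = 17.
R5 applies: 17 + 3 = 20.
Level 20 exceeds the maximum of 17; capped at 17.
Final offense level: 17.
Criminal history: 1 prior point → Category Minimal (0-3).
Level 17 falls in the 15-17 band.
Grid: Level 15-17 × Category Minimal = 59-64 months.

59-64 months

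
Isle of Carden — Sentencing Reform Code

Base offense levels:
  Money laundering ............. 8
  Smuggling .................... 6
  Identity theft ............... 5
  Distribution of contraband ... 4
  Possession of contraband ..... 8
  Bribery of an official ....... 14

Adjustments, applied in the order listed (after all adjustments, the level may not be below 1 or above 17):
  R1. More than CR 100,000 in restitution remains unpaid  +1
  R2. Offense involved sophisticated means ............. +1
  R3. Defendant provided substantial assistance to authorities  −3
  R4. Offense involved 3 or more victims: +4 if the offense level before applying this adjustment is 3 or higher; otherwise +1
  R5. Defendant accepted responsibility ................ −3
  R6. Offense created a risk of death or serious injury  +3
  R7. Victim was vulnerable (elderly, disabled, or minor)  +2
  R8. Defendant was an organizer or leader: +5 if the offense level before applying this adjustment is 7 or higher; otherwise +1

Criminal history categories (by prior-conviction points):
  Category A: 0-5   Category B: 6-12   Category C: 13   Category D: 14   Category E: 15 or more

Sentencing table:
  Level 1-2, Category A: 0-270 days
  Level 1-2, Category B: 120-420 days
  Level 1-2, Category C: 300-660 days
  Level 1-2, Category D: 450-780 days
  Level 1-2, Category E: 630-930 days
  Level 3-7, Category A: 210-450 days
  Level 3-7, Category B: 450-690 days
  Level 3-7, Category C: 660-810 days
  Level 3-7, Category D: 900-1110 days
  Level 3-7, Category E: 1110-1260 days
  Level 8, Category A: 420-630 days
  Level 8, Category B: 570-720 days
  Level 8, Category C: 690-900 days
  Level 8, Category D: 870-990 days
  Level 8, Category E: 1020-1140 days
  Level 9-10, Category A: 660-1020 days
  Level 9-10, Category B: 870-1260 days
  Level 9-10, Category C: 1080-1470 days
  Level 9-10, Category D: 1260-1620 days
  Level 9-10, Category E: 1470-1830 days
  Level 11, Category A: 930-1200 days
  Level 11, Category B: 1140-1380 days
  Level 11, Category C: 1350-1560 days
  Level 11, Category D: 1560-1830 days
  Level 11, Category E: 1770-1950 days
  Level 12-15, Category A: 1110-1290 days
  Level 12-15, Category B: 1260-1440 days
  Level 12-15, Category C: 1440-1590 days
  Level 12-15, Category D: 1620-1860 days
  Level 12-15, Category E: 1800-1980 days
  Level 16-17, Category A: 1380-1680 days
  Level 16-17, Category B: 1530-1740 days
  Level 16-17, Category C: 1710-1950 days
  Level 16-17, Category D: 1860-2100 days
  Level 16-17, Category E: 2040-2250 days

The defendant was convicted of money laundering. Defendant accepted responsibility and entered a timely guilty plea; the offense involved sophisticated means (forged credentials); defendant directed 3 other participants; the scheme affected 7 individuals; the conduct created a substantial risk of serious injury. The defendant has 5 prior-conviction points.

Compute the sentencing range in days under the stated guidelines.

1380-1680 days

Base offense level for money laundering: 8.
R1 does not apply.
R2 applies: 8 + 1 = 9.
R4 applies (level before this adjustment is 9 ≥ 3, so +4): 9 + 4 = 13.
R5 applies: 13 − 3 = 10.
R6 applies: 10 + 3 = 13.
R8 applies (level before this adjustment is 13 ≥ 7, so +5): 13 + 5 = 18.
Level 18 exceeds the maximum of 17; capped at 17.
Final offense level: 17.
Criminal history: 5 prior points → Category A (0-5).
Level 17 falls in the 16-17 band.
Grid: Level 16-17 × Category A = 1380-1680 days.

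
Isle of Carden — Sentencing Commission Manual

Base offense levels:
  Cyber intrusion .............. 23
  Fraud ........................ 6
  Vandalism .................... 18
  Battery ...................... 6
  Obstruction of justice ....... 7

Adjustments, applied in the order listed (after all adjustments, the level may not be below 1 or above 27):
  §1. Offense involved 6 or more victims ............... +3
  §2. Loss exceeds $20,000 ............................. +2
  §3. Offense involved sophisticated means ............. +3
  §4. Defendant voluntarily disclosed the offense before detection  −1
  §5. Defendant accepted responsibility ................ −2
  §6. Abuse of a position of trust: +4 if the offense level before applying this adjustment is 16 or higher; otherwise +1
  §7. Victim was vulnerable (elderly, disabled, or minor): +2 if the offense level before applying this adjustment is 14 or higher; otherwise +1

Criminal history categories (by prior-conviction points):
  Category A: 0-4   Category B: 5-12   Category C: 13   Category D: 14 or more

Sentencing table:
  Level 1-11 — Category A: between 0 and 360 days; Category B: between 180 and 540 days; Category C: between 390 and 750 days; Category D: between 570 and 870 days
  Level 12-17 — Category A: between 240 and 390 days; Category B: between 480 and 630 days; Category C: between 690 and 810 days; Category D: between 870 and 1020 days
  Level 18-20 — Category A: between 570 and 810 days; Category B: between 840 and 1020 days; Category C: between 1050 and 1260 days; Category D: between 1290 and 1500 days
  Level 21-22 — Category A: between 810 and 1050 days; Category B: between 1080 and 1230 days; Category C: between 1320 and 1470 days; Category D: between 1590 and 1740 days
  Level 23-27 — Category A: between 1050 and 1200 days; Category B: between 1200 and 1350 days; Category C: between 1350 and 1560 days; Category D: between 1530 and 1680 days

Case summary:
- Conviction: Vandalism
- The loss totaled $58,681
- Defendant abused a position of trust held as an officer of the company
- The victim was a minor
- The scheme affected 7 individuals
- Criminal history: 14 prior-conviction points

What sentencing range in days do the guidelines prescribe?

1530-1680 days

Base offense level for vandalism: 18.
§1 applies: 18 + 3 = 21.
§2 applies: 21 + 2 = 23.
§3 does not apply.
§4 does not apply.
§5 does not apply.
§6 applies (level before this adjustment is 23 ≥ 16, so +4): 23 + 4 = 27.
§7 applies (level before this adjustment is 27 ≥ 14, so +2): 27 + 2 = 29.
Level 29 exceeds the maximum of 27; capped at 27.
Final offense level: 27.
Criminal history: 14 prior points → Category D (14+).
Level 27 falls in the 23-27 band.
Grid: Level 23-27 × Category D = 1530-1680 days.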